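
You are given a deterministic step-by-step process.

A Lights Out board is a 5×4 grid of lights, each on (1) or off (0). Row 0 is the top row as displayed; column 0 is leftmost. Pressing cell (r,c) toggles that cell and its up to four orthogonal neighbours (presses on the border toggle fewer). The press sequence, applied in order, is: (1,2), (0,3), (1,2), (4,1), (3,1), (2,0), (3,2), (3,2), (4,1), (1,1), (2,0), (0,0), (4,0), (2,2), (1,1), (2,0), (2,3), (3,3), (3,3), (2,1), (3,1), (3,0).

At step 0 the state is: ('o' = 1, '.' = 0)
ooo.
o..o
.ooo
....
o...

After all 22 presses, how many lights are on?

12

gen 0: ooo.
o..o
.ooo
....
o...
gen 1: oo..
ooo.
.o.o
....
o...
gen 2: oooo
oooo
.o.o
....
o...
gen 3: oo.o
o...
.ooo
....
o...
gen 4: oo.o
o...
.ooo
.o..
.oo.
gen 5: oo.o
o...
..oo
o.o.
..o.
gen 6: oo.o
....
oooo
..o.
..o.
gen 7: oo.o
....
oo.o
.o.o
....
gen 8: oo.o
....
oooo
..o.
..o.
gen 9: oo.o
....
oooo
.oo.
oo..
gen 10: o..o
ooo.
o.oo
.oo.
oo..
gen 11: o..o
.oo.
.ooo
ooo.
oo..
gen 12: .o.o
ooo.
.ooo
ooo.
oo..
gen 13: .o.o
ooo.
.ooo
.oo.
....
gen 14: .o.o
oo..
....
.o..
....
gen 15: ...o
..o.
.o..
.o..
....
gen 16: ...o
o.o.
o...
oo..
....
gen 17: ...o
o.oo
o.oo
oo.o
....
gen 18: ...o
o.oo
o.o.
ooo.
...o
gen 19: ...o
o.oo
o.oo
oo.o
....
gen 20: ...o
oooo
.o.o
o..o
....
gen 21: ...o
oooo
...o
.ooo
.o..
gen 22: ...o
oooo
o..o
o.oo
oo..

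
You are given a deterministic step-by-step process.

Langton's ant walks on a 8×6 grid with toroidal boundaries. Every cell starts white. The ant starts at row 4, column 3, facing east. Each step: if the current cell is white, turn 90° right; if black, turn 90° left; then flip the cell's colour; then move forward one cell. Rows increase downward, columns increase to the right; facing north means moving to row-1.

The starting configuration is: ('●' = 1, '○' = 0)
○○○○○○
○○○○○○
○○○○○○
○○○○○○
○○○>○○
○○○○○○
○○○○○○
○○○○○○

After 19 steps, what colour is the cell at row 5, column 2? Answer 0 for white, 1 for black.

[0] ○○○○○○
○○○○○○
○○○○○○
○○○○○○
○○○>○○
○○○○○○
○○○○○○
○○○○○○
[1] ○○○○○○
○○○○○○
○○○○○○
○○○○○○
○○○●○○
○○○v○○
○○○○○○
○○○○○○
[2] ○○○○○○
○○○○○○
○○○○○○
○○○○○○
○○○●○○
○○<●○○
○○○○○○
○○○○○○
[3] ○○○○○○
○○○○○○
○○○○○○
○○○○○○
○○^●○○
○○●●○○
○○○○○○
○○○○○○
[4] ○○○○○○
○○○○○○
○○○○○○
○○○○○○
○○●>○○
○○●●○○
○○○○○○
○○○○○○
[5] ○○○○○○
○○○○○○
○○○○○○
○○○^○○
○○●○○○
○○●●○○
○○○○○○
○○○○○○
[6] ○○○○○○
○○○○○○
○○○○○○
○○○●>○
○○●○○○
○○●●○○
○○○○○○
○○○○○○
[7] ○○○○○○
○○○○○○
○○○○○○
○○○●●○
○○●○v○
○○●●○○
○○○○○○
○○○○○○
[8] ○○○○○○
○○○○○○
○○○○○○
○○○●●○
○○●<●○
○○●●○○
○○○○○○
○○○○○○
[9] ○○○○○○
○○○○○○
○○○○○○
○○○^●○
○○●●●○
○○●●○○
○○○○○○
○○○○○○
[10] ○○○○○○
○○○○○○
○○○○○○
○○<○●○
○○●●●○
○○●●○○
○○○○○○
○○○○○○
[11] ○○○○○○
○○○○○○
○○^○○○
○○●○●○
○○●●●○
○○●●○○
○○○○○○
○○○○○○
[12] ○○○○○○
○○○○○○
○○●>○○
○○●○●○
○○●●●○
○○●●○○
○○○○○○
○○○○○○
[13] ○○○○○○
○○○○○○
○○●●○○
○○●v●○
○○●●●○
○○●●○○
○○○○○○
○○○○○○
[14] ○○○○○○
○○○○○○
○○●●○○
○○<●●○
○○●●●○
○○●●○○
○○○○○○
○○○○○○
[15] ○○○○○○
○○○○○○
○○●●○○
○○○●●○
○○v●●○
○○●●○○
○○○○○○
○○○○○○
[16] ○○○○○○
○○○○○○
○○●●○○
○○○●●○
○○○>●○
○○●●○○
○○○○○○
○○○○○○
[17] ○○○○○○
○○○○○○
○○●●○○
○○○^●○
○○○○●○
○○●●○○
○○○○○○
○○○○○○
[18] ○○○○○○
○○○○○○
○○●●○○
○○<○●○
○○○○●○
○○●●○○
○○○○○○
○○○○○○
[19] ○○○○○○
○○○○○○
○○^●○○
○○●○●○
○○○○●○
○○●●○○
○○○○○○
○○○○○○

1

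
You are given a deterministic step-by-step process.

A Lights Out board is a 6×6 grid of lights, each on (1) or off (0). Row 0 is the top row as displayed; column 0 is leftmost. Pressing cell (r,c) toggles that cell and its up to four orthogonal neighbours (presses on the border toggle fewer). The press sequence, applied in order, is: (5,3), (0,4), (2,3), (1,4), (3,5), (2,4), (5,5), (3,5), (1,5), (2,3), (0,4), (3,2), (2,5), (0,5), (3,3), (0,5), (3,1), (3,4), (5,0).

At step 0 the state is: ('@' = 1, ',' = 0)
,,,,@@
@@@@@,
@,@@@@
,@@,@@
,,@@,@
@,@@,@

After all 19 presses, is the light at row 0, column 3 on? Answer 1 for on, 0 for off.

0

0) ,,,,@@
@@@@@,
@,@@@@
,@@,@@
,,@@,@
@,@@,@
1) ,,,,@@
@@@@@,
@,@@@@
,@@,@@
,,@,,@
@,,,@@
2) ,,,@,,
@@@@,,
@,@@@@
,@@,@@
,,@,,@
@,,,@@
3) ,,,@,,
@@@,,,
@,,,,@
,@@@@@
,,@,,@
@,,,@@
4) ,,,@@,
@@@@@@
@,,,@@
,@@@@@
,,@,,@
@,,,@@
5) ,,,@@,
@@@@@@
@,,,@,
,@@@,,
,,@,,,
@,,,@@
6) ,,,@@,
@@@@,@
@,,@,@
,@@@@,
,,@,,,
@,,,@@
7) ,,,@@,
@@@@,@
@,,@,@
,@@@@,
,,@,,@
@,,,,,
8) ,,,@@,
@@@@,@
@,,@,,
,@@@,@
,,@,,,
@,,,,,
9) ,,,@@@
@@@@@,
@,,@,@
,@@@,@
,,@,,,
@,,,,,
10) ,,,@@@
@@@,@,
@,@,@@
,@@,,@
,,@,,,
@,,,,,
11) ,,,,,,
@@@,,,
@,@,@@
,@@,,@
,,@,,,
@,,,,,
12) ,,,,,,
@@@,,,
@,,,@@
,,,@,@
,,,,,,
@,,,,,
13) ,,,,,,
@@@,,@
@,,,,,
,,,@,,
,,,,,,
@,,,,,
14) ,,,,@@
@@@,,,
@,,,,,
,,,@,,
,,,,,,
@,,,,,
15) ,,,,@@
@@@,,,
@,,@,,
,,@,@,
,,,@,,
@,,,,,
16) ,,,,,,
@@@,,@
@,,@,,
,,@,@,
,,,@,,
@,,,,,
17) ,,,,,,
@@@,,@
@@,@,,
@@,,@,
,@,@,,
@,,,,,
18) ,,,,,,
@@@,,@
@@,@@,
@@,@,@
,@,@@,
@,,,,,
19) ,,,,,,
@@@,,@
@@,@@,
@@,@,@
@@,@@,
,@,,,,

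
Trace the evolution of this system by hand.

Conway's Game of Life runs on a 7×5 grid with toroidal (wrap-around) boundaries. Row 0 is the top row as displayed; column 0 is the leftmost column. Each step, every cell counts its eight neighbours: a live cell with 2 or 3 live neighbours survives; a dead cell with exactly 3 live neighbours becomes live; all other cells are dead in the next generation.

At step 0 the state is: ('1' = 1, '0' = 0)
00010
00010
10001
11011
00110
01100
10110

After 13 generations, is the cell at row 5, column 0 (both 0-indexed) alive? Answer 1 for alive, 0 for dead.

0

0) 00010
00010
10001
11011
00110
01100
10110
1) 00010
00010
01100
01000
00000
00001
00011
2) 00110
00010
01100
01100
00000
00011
00011
3) 00100
01010
01010
01100
00110
00011
00000
4) 00100
01010
11010
01000
01001
00111
00010
5) 00110
11011
11001
01001
01001
10101
00001
6) 01100
00000
00000
01111
01101
01001
11101
7) 00110
00000
00110
01001
00001
00001
00001
8) 00010
00000
00110
10101
00011
10011
00001
9) 00000
00110
01111
11100
01100
10000
10000
10) 00000
01001
00001
00001
00100
10000
00000
11) 00000
10000
00011
00010
00000
00000
00000
12) 00000
00001
00011
00011
00000
00000
00000
13) 00000
00011
10000
00011
00000
00000
00000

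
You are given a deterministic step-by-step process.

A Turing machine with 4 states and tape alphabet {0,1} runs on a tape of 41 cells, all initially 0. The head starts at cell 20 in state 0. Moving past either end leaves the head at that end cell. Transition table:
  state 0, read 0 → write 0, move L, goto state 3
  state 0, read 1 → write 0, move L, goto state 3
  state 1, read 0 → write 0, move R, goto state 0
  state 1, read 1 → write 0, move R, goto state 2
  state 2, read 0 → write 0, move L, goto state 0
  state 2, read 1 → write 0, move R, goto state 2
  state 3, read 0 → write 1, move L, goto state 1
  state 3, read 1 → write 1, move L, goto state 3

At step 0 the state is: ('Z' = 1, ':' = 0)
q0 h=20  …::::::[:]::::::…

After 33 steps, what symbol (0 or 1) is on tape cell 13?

[0] q0 h=20  …::::::[:]::::::…
[1] q3 h=19  …::::::[:]::::::…
[2] q1 h=18  …::::::[:]Z:::::…
[3] q0 h=19  …::::::[Z]::::::…
[4] q3 h=18  …::::::[:]::::::…
[5] q1 h=17  …::::::[:]Z:::::…
[6] q0 h=18  …::::::[Z]::::::…
[7] q3 h=17  …::::::[:]::::::…
[8] q1 h=16  …::::::[:]Z:::::…
[9] q0 h=17  …::::::[Z]::::::…
[10] q3 h=16  …::::::[:]::::::…
[11] q1 h=15  …::::::[:]Z:::::…
[12] q0 h=16  …::::::[Z]::::::…
[13] q3 h=15  …::::::[:]::::::…
[14] q1 h=14  …::::::[:]Z:::::…
[15] q0 h=15  …::::::[Z]::::::…
[16] q3 h=14  …::::::[:]::::::…
[17] q1 h=13  …::::::[:]Z:::::…
[18] q0 h=14  …::::::[Z]::::::…
[19] q3 h=13  …::::::[:]::::::…
[20] q1 h=12  …::::::[:]Z:::::…
[21] q0 h=13  …::::::[Z]::::::…
[22] q3 h=12  …::::::[:]::::::…
[23] q1 h=11  …::::::[:]Z:::::…
[24] q0 h=12  …::::::[Z]::::::…
[25] q3 h=11  …::::::[:]::::::…
[26] q1 h=10  …::::::[:]Z:::::…
[27] q0 h=11  …::::::[Z]::::::…
[28] q3 h=10  …::::::[:]::::::…
[29] q1 h= 9  …::::::[:]Z:::::…
[30] q0 h=10  …::::::[Z]::::::…
[31] q3 h= 9  …::::::[:]::::::…
[32] q1 h= 8  …::::::[:]Z:::::…
[33] q0 h= 9  …::::::[Z]::::::…

0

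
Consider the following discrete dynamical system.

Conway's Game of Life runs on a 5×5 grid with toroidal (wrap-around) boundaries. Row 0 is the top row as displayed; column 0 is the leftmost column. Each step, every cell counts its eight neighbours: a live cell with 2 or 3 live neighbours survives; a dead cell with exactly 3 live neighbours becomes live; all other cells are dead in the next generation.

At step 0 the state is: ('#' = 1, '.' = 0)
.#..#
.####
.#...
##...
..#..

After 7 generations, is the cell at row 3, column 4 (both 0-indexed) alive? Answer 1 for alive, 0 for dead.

step 0: .#..#
.####
.#...
##...
..#..
step 1: .#..#
.#.##
...##
###..
..#..
step 2: .#..#
.....
.....
###.#
..##.
step 3: ..##.
.....
##...
###.#
.....
step 4: .....
.##..
..#.#
..#.#
#...#
step 5: ##...
.###.
#.#..
.#..#
#..##
step 6: .....
...##
#...#
.##..
..##.
step 7: ..#.#
#..##
###.#
###.#
.###.

1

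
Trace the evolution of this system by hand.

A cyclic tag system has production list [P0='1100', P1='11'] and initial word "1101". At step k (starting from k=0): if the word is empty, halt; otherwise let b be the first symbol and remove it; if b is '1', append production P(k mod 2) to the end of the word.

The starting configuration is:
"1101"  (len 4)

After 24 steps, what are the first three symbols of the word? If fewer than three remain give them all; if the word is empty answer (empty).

110

t=0: "1101"  (len 4)
t=1: "1011100"  (len 7)
t=2: "01110011"  (len 8)
t=3: "1110011"  (len 7)
t=4: "11001111"  (len 8)
t=5: "10011111100"  (len 11)
t=6: "001111110011"  (len 12)
t=7: "01111110011"  (len 11)
t=8: "1111110011"  (len 10)
t=9: "1111100111100"  (len 13)
t=10: "11110011110011"  (len 14)
t=11: "11100111100111100"  (len 17)
t=12: "110011110011110011"  (len 18)
t=13: "100111100111100111100"  (len 21)
t=14: "0011110011110011110011"  (len 22)
t=15: "011110011110011110011"  (len 21)
t=16: "11110011110011110011"  (len 20)
t=17: "11100111100111100111100"  (len 23)
t=18: "110011110011110011110011"  (len 24)
t=19: "100111100111100111100111100"  (len 27)
t=20: "0011110011110011110011110011"  (len 28)
t=21: "011110011110011110011110011"  (len 27)
t=22: "11110011110011110011110011"  (len 26)
t=23: "11100111100111100111100111100"  (len 29)
t=24: "110011110011110011110011110011"  (len 30)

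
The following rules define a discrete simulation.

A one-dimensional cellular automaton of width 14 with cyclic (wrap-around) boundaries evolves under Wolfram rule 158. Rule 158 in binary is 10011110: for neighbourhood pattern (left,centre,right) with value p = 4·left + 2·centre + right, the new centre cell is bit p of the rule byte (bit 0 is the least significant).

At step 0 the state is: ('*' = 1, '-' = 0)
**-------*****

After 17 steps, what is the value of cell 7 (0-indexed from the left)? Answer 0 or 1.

0

gen 0: **-------*****
gen 1: *-*-----******
gen 2: --**---*******
gen 3: ***-*-*******-
gen 4: **--*-******--
gen 5: *-***-*****-**
gen 6: --**--****--**
gen 7: ***-*****-***-
gen 8: **--****--**--
gen 9: *-*****-***-**
gen 10: --****--**--**
gen 11: *****-***-***-
gen 12: ****--**--**--
gen 13: ***-***-***-**
gen 14: **--**--**--**
gen 15: *-***-***-****
gen 16: --**--**--****
gen 17: ***-***-*****-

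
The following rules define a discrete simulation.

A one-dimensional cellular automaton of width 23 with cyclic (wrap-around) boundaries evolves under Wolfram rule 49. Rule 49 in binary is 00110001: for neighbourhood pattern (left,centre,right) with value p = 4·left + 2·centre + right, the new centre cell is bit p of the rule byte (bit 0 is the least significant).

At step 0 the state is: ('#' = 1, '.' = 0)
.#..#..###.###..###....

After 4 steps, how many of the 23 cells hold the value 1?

10

step 0: .#..#..###.###..###....
step 1: ..#..#....#...#....####
step 2: #..#..###..##..###.....
step 3: .#..#....#...#....####.
step 4: ..#..###..##..###.....#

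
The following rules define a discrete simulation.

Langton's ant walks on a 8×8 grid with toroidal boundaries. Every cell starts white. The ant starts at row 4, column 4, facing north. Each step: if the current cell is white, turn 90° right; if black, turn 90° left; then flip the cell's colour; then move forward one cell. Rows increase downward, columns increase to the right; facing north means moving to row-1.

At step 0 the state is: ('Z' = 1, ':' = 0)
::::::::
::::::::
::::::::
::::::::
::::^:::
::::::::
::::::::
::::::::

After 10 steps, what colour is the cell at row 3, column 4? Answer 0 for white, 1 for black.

1

gen 0: ::::::::
::::::::
::::::::
::::::::
::::^:::
::::::::
::::::::
::::::::
gen 1: ::::::::
::::::::
::::::::
::::::::
::::Z>::
::::::::
::::::::
::::::::
gen 2: ::::::::
::::::::
::::::::
::::::::
::::ZZ::
:::::v::
::::::::
::::::::
gen 3: ::::::::
::::::::
::::::::
::::::::
::::ZZ::
::::<Z::
::::::::
::::::::
gen 4: ::::::::
::::::::
::::::::
::::::::
::::^Z::
::::ZZ::
::::::::
::::::::
gen 5: ::::::::
::::::::
::::::::
::::::::
:::<:Z::
::::ZZ::
::::::::
::::::::
gen 6: ::::::::
::::::::
::::::::
:::^::::
:::Z:Z::
::::ZZ::
::::::::
::::::::
gen 7: ::::::::
::::::::
::::::::
:::Z>:::
:::Z:Z::
::::ZZ::
::::::::
::::::::
gen 8: ::::::::
::::::::
::::::::
:::ZZ:::
:::ZvZ::
::::ZZ::
::::::::
::::::::
gen 9: ::::::::
::::::::
::::::::
:::ZZ:::
:::<ZZ::
::::ZZ::
::::::::
::::::::
gen 10: ::::::::
::::::::
::::::::
:::ZZ:::
::::ZZ::
:::vZZ::
::::::::
::::::::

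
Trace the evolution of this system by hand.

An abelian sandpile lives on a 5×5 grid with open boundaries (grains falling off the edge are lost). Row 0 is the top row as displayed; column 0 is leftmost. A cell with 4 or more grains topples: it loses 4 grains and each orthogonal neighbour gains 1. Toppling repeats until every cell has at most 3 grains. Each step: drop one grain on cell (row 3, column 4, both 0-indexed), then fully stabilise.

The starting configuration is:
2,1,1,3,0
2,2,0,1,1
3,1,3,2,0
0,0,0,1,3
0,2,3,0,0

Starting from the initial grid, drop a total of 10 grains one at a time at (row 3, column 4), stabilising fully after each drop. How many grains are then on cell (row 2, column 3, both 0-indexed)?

0) 2,1,1,3,0
2,2,0,1,1
3,1,3,2,0
0,0,0,1,3
0,2,3,0,0
1) 2,1,1,3,0
2,2,0,1,1
3,1,3,2,1
0,0,0,2,0
0,2,3,0,1
2) 2,1,1,3,0
2,2,0,1,1
3,1,3,2,1
0,0,0,2,1
0,2,3,0,1
3) 2,1,1,3,0
2,2,0,1,1
3,1,3,2,1
0,0,0,2,2
0,2,3,0,1
4) 2,1,1,3,0
2,2,0,1,1
3,1,3,2,1
0,0,0,2,3
0,2,3,0,1
5) 2,1,1,3,0
2,2,0,1,1
3,1,3,2,2
0,0,0,3,0
0,2,3,0,2
6) 2,1,1,3,0
2,2,0,1,1
3,1,3,2,2
0,0,0,3,1
0,2,3,0,2
7) 2,1,1,3,0
2,2,0,1,1
3,1,3,2,2
0,0,0,3,2
0,2,3,0,2
8) 2,1,1,3,0
2,2,0,1,1
3,1,3,2,2
0,0,0,3,3
0,2,3,0,2
9) 2,1,1,3,0
2,2,0,1,1
3,1,3,3,3
0,0,1,0,1
0,2,3,1,3
10) 2,1,1,3,0
2,2,0,1,1
3,1,3,3,3
0,0,1,0,2
0,2,3,1,3

3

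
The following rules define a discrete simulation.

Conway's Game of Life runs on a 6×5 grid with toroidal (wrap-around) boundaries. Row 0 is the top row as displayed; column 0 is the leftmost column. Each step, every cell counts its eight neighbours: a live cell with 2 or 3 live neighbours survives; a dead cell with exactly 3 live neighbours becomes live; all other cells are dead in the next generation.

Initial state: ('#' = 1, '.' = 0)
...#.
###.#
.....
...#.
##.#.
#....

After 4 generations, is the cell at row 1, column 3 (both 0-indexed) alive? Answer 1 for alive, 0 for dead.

k=0  ...#.
###.#
.....
...#.
##.#.
#....
k=1  ..##.
#####
#####
..#.#
###..
###..
k=2  .....
.....
.....
.....
....#
#...#
k=3  .....
.....
.....
.....
#...#
#...#
k=4  .....
.....
.....
.....
#...#
#...#

0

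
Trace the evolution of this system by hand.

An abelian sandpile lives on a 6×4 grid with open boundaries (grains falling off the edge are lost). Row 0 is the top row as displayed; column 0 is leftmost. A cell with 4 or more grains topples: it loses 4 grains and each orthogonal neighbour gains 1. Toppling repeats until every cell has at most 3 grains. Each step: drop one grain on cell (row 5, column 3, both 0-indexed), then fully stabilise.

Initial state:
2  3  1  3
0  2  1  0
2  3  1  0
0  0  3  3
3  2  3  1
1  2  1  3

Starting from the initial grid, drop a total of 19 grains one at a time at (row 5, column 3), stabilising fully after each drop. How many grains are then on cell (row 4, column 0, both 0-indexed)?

k=0  2  3  1  3
0  2  1  0
2  3  1  0
0  0  3  3
3  2  3  1
1  2  1  3
k=1  2  3  1  3
0  2  1  0
2  3  1  0
0  0  3  3
3  2  3  2
1  2  2  0
k=2  2  3  1  3
0  2  1  0
2  3  1  0
0  0  3  3
3  2  3  2
1  2  2  1
k=3  2  3  1  3
0  2  1  0
2  3  1  0
0  0  3  3
3  2  3  2
1  2  2  2
k=4  2  3  1  3
0  2  1  0
2  3  1  0
0  0  3  3
3  2  3  2
1  2  2  3
k=5  2  3  1  3
0  2  1  0
2  3  1  0
0  0  3  3
3  2  3  3
1  2  3  0
k=6  2  3  1  3
0  2  1  0
2  3  1  0
0  0  3  3
3  2  3  3
1  2  3  1
k=7  2  3  1  3
0  2  1  0
2  3  1  0
0  0  3  3
3  2  3  3
1  2  3  2
k=8  2  3  1  3
0  2  1  0
2  3  1  0
0  0  3  3
3  2  3  3
1  2  3  3
k=9  2  3  1  3
0  2  1  0
2  3  2  1
0  1  1  1
3  3  2  2
1  3  1  2
k=10  2  3  1  3
0  2  1  0
2  3  2  1
0  1  1  1
3  3  2  2
1  3  1  3
k=11  2  3  1  3
0  2  1  0
2  3  2  1
0  1  1  1
3  3  2  3
1  3  2  0
k=12  2  3  1  3
0  2  1  0
2  3  2  1
0  1  1  1
3  3  2  3
1  3  2  1
k=13  2  3  1  3
0  2  1  0
2  3  2  1
0  1  1  1
3  3  2  3
1  3  2  2
k=14  2  3  1  3
0  2  1  0
2  3  2  1
0  1  1  1
3  3  2  3
1  3  2  3
k=15  2  3  1  3
0  2  1  0
2  3  2  1
0  1  1  2
3  3  3  0
1  3  3  1
k=16  2  3  1  3
0  2  1  0
2  3  2  1
0  1  1  2
3  3  3  0
1  3  3  2
k=17  2  3  1  3
0  2  1  0
2  3  2  1
0  1  1  2
3  3  3  0
1  3  3  3
k=18  2  3  1  3
0  2  1  0
2  3  2  1
1  2  2  2
0  2  1  2
3  1  2  1
k=19  2  3  1  3
0  2  1  0
2  3  2  1
1  2  2  2
0  2  1  2
3  1  2  2

0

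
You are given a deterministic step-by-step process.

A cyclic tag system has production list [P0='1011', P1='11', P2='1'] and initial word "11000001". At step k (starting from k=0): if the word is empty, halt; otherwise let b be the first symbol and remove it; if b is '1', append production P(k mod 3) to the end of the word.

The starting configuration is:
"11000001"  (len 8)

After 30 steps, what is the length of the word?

k=0  "11000001"  (len 8)
k=1  "10000011011"  (len 11)
k=2  "000001101111"  (len 12)
k=3  "00001101111"  (len 11)
k=4  "0001101111"  (len 10)
k=5  "001101111"  (len 9)
k=6  "01101111"  (len 8)
k=7  "1101111"  (len 7)
k=8  "10111111"  (len 8)
k=9  "01111111"  (len 8)
k=10  "1111111"  (len 7)
k=11  "11111111"  (len 8)
k=12  "11111111"  (len 8)
k=13  "11111111011"  (len 11)
k=14  "111111101111"  (len 12)
k=15  "111111011111"  (len 12)
k=16  "111110111111011"  (len 15)
k=17  "1111011111101111"  (len 16)
k=18  "1110111111011111"  (len 16)
k=19  "1101111110111111011"  (len 19)
k=20  "10111111011111101111"  (len 20)
k=21  "01111110111111011111"  (len 20)
k=22  "1111110111111011111"  (len 19)
k=23  "11111011111101111111"  (len 20)
k=24  "11110111111011111111"  (len 20)
k=25  "11101111110111111111011"  (len 23)
k=26  "110111111011111111101111"  (len 24)
k=27  "101111110111111111011111"  (len 24)
k=28  "011111101111111110111111011"  (len 27)
k=29  "11111101111111110111111011"  (len 26)
k=30  "11111011111111101111110111"  (len 26)

26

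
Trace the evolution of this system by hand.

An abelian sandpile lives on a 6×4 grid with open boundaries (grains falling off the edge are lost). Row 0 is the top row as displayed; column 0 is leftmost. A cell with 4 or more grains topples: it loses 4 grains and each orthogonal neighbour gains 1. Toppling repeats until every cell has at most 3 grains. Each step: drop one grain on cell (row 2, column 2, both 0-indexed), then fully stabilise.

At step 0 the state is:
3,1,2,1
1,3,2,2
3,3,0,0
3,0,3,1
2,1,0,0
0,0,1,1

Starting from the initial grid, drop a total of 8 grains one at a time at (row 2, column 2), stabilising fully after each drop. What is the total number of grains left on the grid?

t=0: 3,1,2,1
1,3,2,2
3,3,0,0
3,0,3,1
2,1,0,0
0,0,1,1
t=1: 3,1,2,1
1,3,2,2
3,3,1,0
3,0,3,1
2,1,0,0
0,0,1,1
t=2: 3,1,2,1
1,3,2,2
3,3,2,0
3,0,3,1
2,1,0,0
0,0,1,1
t=3: 3,1,2,1
1,3,2,2
3,3,3,0
3,0,3,1
2,1,0,0
0,0,1,1
t=4: 3,2,3,1
3,1,0,3
1,2,3,1
0,3,0,2
3,1,1,0
0,0,1,1
t=5: 3,2,3,1
3,1,1,3
1,3,0,2
0,3,1,2
3,1,1,0
0,0,1,1
t=6: 3,2,3,1
3,1,1,3
1,3,1,2
0,3,1,2
3,1,1,0
0,0,1,1
t=7: 3,2,3,1
3,1,1,3
1,3,2,2
0,3,1,2
3,1,1,0
0,0,1,1
t=8: 3,2,3,1
3,1,1,3
1,3,3,2
0,3,1,2
3,1,1,0
0,0,1,1

39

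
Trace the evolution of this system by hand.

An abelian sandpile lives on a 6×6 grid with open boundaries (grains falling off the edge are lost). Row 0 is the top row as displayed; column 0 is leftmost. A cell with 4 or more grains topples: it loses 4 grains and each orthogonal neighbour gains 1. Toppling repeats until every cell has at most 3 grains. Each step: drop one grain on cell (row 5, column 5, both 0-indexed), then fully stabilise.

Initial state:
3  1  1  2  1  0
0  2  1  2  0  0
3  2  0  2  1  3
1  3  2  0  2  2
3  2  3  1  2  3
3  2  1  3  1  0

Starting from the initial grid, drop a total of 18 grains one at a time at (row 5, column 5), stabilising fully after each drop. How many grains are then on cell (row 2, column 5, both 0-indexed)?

0

step 0: 3  1  1  2  1  0
0  2  1  2  0  0
3  2  0  2  1  3
1  3  2  0  2  2
3  2  3  1  2  3
3  2  1  3  1  0
step 1: 3  1  1  2  1  0
0  2  1  2  0  0
3  2  0  2  1  3
1  3  2  0  2  2
3  2  3  1  2  3
3  2  1  3  1  1
step 2: 3  1  1  2  1  0
0  2  1  2  0  0
3  2  0  2  1  3
1  3  2  0  2  2
3  2  3  1  2  3
3  2  1  3  1  2
step 3: 3  1  1  2  1  0
0  2  1  2  0  0
3  2  0  2  1  3
1  3  2  0  2  2
3  2  3  1  2  3
3  2  1  3  1  3
step 4: 3  1  1  2  1  0
0  2  1  2  0  0
3  2  0  2  1  3
1  3  2  0  2  3
3  2  3  1  3  0
3  2  1  3  2  1
step 5: 3  1  1  2  1  0
0  2  1  2  0  0
3  2  0  2  1  3
1  3  2  0  2  3
3  2  3  1  3  0
3  2  1  3  2  2
step 6: 3  1  1  2  1  0
0  2  1  2  0  0
3  2  0  2  1  3
1  3  2  0  2  3
3  2  3  1  3  0
3  2  1  3  2  3
step 7: 3  1  1  2  1  0
0  2  1  2  0  0
3  2  0  2  1  3
1  3  2  0  2  3
3  2  3  1  3  1
3  2  1  3  3  0
step 8: 3  1  1  2  1  0
0  2  1  2  0  0
3  2  0  2  1  3
1  3  2  0  2  3
3  2  3  1  3  1
3  2  1  3  3  1
step 9: 3  1  1  2  1  0
0  2  1  2  0  0
3  2  0  2  1  3
1  3  2  0  2  3
3  2  3  1  3  1
3  2  1  3  3  2
step 10: 3  1  1  2  1  0
0  2  1  2  0  0
3  2  0  2  1  3
1  3  2  0  2  3
3  2  3  1  3  1
3  2  1  3  3  3
step 11: 3  1  1  2  1  0
0  2  1  2  0  0
3  2  0  2  1  3
1  3  2  0  3  3
3  2  3  3  0  3
3  2  2  0  2  1
step 12: 3  1  1  2  1  0
0  2  1  2  0  0
3  2  0  2  1  3
1  3  2  0  3  3
3  2  3  3  0  3
3  2  2  0  2  2
step 13: 3  1  1  2  1  0
0  2  1  2  0  0
3  2  0  2  1  3
1  3  2  0  3  3
3  2  3  3  0  3
3  2  2  0  2  3
step 14: 3  1  1  2  1  0
0  2  1  2  0  1
3  2  0  2  3  0
1  3  2  1  0  2
3  2  3  3  2  1
3  2  2  0  3  1
step 15: 3  1  1  2  1  0
0  2  1  2  0  1
3  2  0  2  3  0
1  3  2  1  0  2
3  2  3  3  2  1
3  2  2  0  3  2
step 16: 3  1  1  2  1  0
0  2  1  2  0  1
3  2  0  2  3  0
1  3  2  1  0  2
3  2  3  3  2  1
3  2  2  0  3  3
step 17: 3  1  1  2  1  0
0  2  1  2  0  1
3  2  0  2  3  0
1  3  2  1  0  2
3  2  3  3  3  2
3  2  2  1  0  1
step 18: 3  1  1  2  1  0
0  2  1  2  0  1
3  2  0  2  3  0
1  3  2  1  0  2
3  2  3  3  3  2
3  2  2  1  0  2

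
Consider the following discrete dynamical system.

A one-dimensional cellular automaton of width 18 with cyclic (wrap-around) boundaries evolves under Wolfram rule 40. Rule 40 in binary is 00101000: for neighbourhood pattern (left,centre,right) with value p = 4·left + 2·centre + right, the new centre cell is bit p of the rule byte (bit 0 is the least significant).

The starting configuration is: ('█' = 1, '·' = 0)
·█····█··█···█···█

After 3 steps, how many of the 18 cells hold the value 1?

k=0  ·█····█··█···█···█
k=1  █·················
k=2  ··················
k=3  ··················

0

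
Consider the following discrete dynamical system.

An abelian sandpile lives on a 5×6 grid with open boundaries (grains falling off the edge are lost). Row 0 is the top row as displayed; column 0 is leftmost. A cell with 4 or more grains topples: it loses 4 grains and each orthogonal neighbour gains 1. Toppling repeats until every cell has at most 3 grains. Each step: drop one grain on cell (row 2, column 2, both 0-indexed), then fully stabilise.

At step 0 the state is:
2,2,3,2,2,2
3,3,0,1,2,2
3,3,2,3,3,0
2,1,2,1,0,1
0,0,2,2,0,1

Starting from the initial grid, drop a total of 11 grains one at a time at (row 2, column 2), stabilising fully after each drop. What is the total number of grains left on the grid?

gen 0: 2,2,3,2,2,2
3,3,0,1,2,2
3,3,2,3,3,0
2,1,2,1,0,1
0,0,2,2,0,1
gen 1: 2,2,3,2,2,2
3,3,0,1,2,2
3,3,3,3,3,0
2,1,2,1,0,1
0,0,2,2,0,1
gen 2: 3,3,3,2,2,2
1,1,2,2,3,2
1,2,2,1,0,1
3,2,3,2,1,1
0,0,2,2,0,1
gen 3: 3,3,3,2,2,2
1,1,2,2,3,2
1,2,3,1,0,1
3,2,3,2,1,1
0,0,2,2,0,1
gen 4: 3,3,3,2,2,2
1,1,3,2,3,2
1,3,1,2,0,1
3,3,0,3,1,1
0,0,3,2,0,1
gen 5: 3,3,3,2,2,2
1,1,3,2,3,2
1,3,2,2,0,1
3,3,0,3,1,1
0,0,3,2,0,1
gen 6: 3,3,3,2,2,2
1,1,3,2,3,2
1,3,3,2,0,1
3,3,0,3,1,1
0,0,3,2,0,1
gen 7: 0,2,1,3,2,2
3,0,2,3,3,2
3,2,2,3,0,1
0,1,2,3,1,1
1,1,3,2,0,1
gen 8: 0,2,1,3,2,2
3,0,2,3,3,2
3,2,3,3,0,1
0,1,2,3,1,1
1,1,3,2,0,1
gen 9: 0,2,3,1,0,3
3,1,0,3,1,3
3,3,3,2,2,1
0,2,1,2,2,1
1,2,1,0,1,1
gen 10: 1,2,3,1,0,3
0,3,1,3,1,3
1,1,1,3,2,1
1,3,2,2,2,1
1,2,1,0,1,1
gen 11: 1,2,3,1,0,3
0,3,1,3,1,3
1,1,2,3,2,1
1,3,2,2,2,1
1,2,1,0,1,1

48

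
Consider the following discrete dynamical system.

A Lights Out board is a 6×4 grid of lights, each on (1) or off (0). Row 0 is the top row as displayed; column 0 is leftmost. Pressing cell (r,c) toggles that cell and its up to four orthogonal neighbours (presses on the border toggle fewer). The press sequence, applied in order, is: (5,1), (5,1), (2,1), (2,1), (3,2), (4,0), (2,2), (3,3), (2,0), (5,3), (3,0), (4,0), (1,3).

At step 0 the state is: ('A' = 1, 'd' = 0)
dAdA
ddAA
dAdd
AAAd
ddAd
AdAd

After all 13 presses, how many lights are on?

10

[0] dAdA
ddAA
dAdd
AAAd
ddAd
AdAd
[1] dAdA
ddAA
dAdd
AAAd
dAAd
dAdd
[2] dAdA
ddAA
dAdd
AAAd
ddAd
AdAd
[3] dAdA
dAAA
AdAd
AdAd
ddAd
AdAd
[4] dAdA
ddAA
dAdd
AAAd
ddAd
AdAd
[5] dAdA
ddAA
dAAd
AddA
dddd
AdAd
[6] dAdA
ddAA
dAAd
dddA
AAdd
ddAd
[7] dAdA
dddA
dddA
ddAA
AAdd
ddAd
[8] dAdA
dddA
dddd
dddd
AAdA
ddAd
[9] dAdA
AddA
AAdd
Addd
AAdA
ddAd
[10] dAdA
AddA
AAdd
Addd
AAdd
dddA
[11] dAdA
AddA
dAdd
dAdd
dAdd
dddA
[12] dAdA
AddA
dAdd
AAdd
Addd
AddA
[13] dAdd
AdAd
dAdA
AAdd
Addd
AddA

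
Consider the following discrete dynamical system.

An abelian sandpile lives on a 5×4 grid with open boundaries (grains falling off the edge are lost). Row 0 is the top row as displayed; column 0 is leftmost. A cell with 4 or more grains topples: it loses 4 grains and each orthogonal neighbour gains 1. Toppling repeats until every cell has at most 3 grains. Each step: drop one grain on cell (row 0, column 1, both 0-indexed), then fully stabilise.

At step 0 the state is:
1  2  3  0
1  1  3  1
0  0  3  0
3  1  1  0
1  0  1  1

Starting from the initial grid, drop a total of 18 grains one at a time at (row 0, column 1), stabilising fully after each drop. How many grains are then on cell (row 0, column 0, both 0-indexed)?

0

t=0: 1  2  3  0
1  1  3  1
0  0  3  0
3  1  1  0
1  0  1  1
t=1: 1  3  3  0
1  1  3  1
0  0  3  0
3  1  1  0
1  0  1  1
t=2: 2  1  1  1
1  3  1  2
0  1  0  1
3  1  2  0
1  0  1  1
t=3: 2  2  1  1
1  3  1  2
0  1  0  1
3  1  2  0
1  0  1  1
t=4: 2  3  1  1
1  3  1  2
0  1  0  1
3  1  2  0
1  0  1  1
t=5: 3  1  2  1
2  0  2  2
0  2  0  1
3  1  2  0
1  0  1  1
t=6: 3  2  2  1
2  0  2  2
0  2  0  1
3  1  2  0
1  0  1  1
t=7: 3  3  2  1
2  0  2  2
0  2  0  1
3  1  2  0
1  0  1  1
t=8: 0  1  3  1
3  1  2  2
0  2  0  1
3  1  2  0
1  0  1  1
t=9: 0  2  3  1
3  1  2  2
0  2  0  1
3  1  2  0
1  0  1  1
t=10: 0  3  3  1
3  1  2  2
0  2  0  1
3  1  2  0
1  0  1  1
t=11: 1  1  0  2
3  2  3  2
0  2  0  1
3  1  2  0
1  0  1  1
t=12: 1  2  0  2
3  2  3  2
0  2  0  1
3  1  2  0
1  0  1  1
t=13: 1  3  0  2
3  2  3  2
0  2  0  1
3  1  2  0
1  0  1  1
t=14: 2  0  1  2
3  3  3  2
0  2  0  1
3  1  2  0
1  0  1  1
t=15: 2  1  1  2
3  3  3  2
0  2  0  1
3  1  2  0
1  0  1  1
t=16: 2  2  1  2
3  3  3  2
0  2  0  1
3  1  2  0
1  0  1  1
t=17: 2  3  1  2
3  3  3  2
0  2  0  1
3  1  2  0
1  0  1  1
t=18: 0  2  3  2
1  2  0  3
1  3  1  1
3  1  2  0
1  0  1  1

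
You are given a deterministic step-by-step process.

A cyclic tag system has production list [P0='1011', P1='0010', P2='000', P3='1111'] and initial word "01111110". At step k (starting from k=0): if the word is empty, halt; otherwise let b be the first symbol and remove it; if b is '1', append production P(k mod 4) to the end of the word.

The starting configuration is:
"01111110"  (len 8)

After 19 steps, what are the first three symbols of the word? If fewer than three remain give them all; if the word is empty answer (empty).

0) "01111110"  (len 8)
1) "1111110"  (len 7)
2) "1111100010"  (len 10)
3) "111100010000"  (len 12)
4) "111000100001111"  (len 15)
5) "110001000011111011"  (len 18)
6) "100010000111110110010"  (len 21)
7) "00010000111110110010000"  (len 23)
8) "0010000111110110010000"  (len 22)
9) "010000111110110010000"  (len 21)
10) "10000111110110010000"  (len 20)
11) "0000111110110010000000"  (len 22)
12) "000111110110010000000"  (len 21)
13) "00111110110010000000"  (len 20)
14) "0111110110010000000"  (len 19)
15) "111110110010000000"  (len 18)
16) "111101100100000001111"  (len 21)
17) "111011001000000011111011"  (len 24)
18) "110110010000000111110110010"  (len 27)
19) "10110010000000111110110010000"  (len 29)

101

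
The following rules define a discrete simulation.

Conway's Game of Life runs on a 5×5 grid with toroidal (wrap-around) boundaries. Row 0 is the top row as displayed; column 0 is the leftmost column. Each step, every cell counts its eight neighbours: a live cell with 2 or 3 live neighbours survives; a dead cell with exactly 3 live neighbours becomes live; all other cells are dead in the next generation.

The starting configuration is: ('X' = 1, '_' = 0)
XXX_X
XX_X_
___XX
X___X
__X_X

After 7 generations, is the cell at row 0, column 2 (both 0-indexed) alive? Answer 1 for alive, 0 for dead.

gen 0: XXX_X
XX_X_
___XX
X___X
__X_X
gen 1: _____
_____
_XXX_
X____
__X__
gen 2: _____
__X__
_XX__
___X_
_____
gen 3: _____
_XX__
_XXX_
__X__
_____
gen 4: _____
_X_X_
___X_
_XXX_
_____
gen 5: _____
__X__
_X_XX
__XX_
__X__
gen 6: _____
__XX_
_X__X
_X__X
__XX_
gen 7: _____
__XX_
_X__X
_X__X
__XX_

0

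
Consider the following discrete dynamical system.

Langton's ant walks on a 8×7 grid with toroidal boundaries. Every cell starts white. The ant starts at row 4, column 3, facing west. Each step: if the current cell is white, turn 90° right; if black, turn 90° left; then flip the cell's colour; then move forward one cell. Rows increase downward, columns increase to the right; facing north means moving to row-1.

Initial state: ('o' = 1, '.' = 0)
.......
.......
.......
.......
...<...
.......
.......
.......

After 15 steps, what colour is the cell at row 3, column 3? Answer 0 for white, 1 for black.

t=0: .......
.......
.......
.......
...<...
.......
.......
.......
t=1: .......
.......
.......
...^...
...o...
.......
.......
.......
t=2: .......
.......
.......
...o>..
...o...
.......
.......
.......
t=3: .......
.......
.......
...oo..
...ov..
.......
.......
.......
t=4: .......
.......
.......
...oo..
...<o..
.......
.......
.......
t=5: .......
.......
.......
...oo..
....o..
...v...
.......
.......
t=6: .......
.......
.......
...oo..
....o..
..<o...
.......
.......
t=7: .......
.......
.......
...oo..
..^.o..
..oo...
.......
.......
t=8: .......
.......
.......
...oo..
..o>o..
..oo...
.......
.......
t=9: .......
.......
.......
...oo..
..ooo..
..ov...
.......
.......
t=10: .......
.......
.......
...oo..
..ooo..
..o.>..
.......
.......
t=11: .......
.......
.......
...oo..
..ooo..
..o.o..
....v..
.......
t=12: .......
.......
.......
...oo..
..ooo..
..o.o..
...<o..
.......
t=13: .......
.......
.......
...oo..
..ooo..
..o^o..
...oo..
.......
t=14: .......
.......
.......
...oo..
..ooo..
..oo>..
...oo..
.......
t=15: .......
.......
.......
...oo..
..oo^..
..oo...
...oo..
.......

1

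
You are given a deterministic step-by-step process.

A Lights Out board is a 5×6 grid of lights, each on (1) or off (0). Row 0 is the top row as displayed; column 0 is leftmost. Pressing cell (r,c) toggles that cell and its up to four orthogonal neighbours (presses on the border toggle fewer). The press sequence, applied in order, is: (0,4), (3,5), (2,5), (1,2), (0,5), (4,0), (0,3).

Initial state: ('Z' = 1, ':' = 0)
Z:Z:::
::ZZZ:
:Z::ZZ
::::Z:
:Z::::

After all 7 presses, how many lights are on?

11

0) Z:Z:::
::ZZZ:
:Z::ZZ
::::Z:
:Z::::
1) Z:ZZZZ
::ZZ::
:Z::ZZ
::::Z:
:Z::::
2) Z:ZZZZ
::ZZ::
:Z::Z:
:::::Z
:Z:::Z
3) Z:ZZZZ
::ZZ:Z
:Z:::Z
::::::
:Z:::Z
4) Z::ZZZ
:Z:::Z
:ZZ::Z
::::::
:Z:::Z
5) Z::Z::
:Z::::
:ZZ::Z
::::::
:Z:::Z
6) Z::Z::
:Z::::
:ZZ::Z
Z:::::
Z::::Z
7) Z:Z:Z:
:Z:Z::
:ZZ::Z
Z:::::
Z::::Z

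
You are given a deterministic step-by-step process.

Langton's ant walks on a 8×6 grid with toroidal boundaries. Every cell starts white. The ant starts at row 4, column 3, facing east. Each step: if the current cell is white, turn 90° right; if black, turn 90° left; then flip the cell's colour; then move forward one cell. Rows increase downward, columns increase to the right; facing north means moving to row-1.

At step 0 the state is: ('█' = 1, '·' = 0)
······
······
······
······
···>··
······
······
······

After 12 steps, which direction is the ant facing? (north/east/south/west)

east

t=0: ······
······
······
······
···>··
······
······
······
t=1: ······
······
······
······
···█··
···v··
······
······
t=2: ······
······
······
······
···█··
··<█··
······
······
t=3: ······
······
······
······
··^█··
··██··
······
······
t=4: ······
······
······
······
··█>··
··██··
······
······
t=5: ······
······
······
···^··
··█···
··██··
······
······
t=6: ······
······
······
···█>·
··█···
··██··
······
······
t=7: ······
······
······
···██·
··█·v·
··██··
······
······
t=8: ······
······
······
···██·
··█<█·
··██··
······
······
t=9: ······
······
······
···^█·
··███·
··██··
······
······
t=10: ······
······
······
··<·█·
··███·
··██··
······
······
t=11: ······
······
··^···
··█·█·
··███·
··██··
······
······
t=12: ······
······
··█>··
··█·█·
··███·
··██··
······
······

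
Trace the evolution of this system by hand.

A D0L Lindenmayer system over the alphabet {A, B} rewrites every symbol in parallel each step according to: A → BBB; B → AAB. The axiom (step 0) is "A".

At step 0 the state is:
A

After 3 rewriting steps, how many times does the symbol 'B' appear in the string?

21

gen 0: A
gen 1: BBB
gen 2: AABAABAAB
gen 3: BBBBBBAABBBBBBBAABBBBBBBAAB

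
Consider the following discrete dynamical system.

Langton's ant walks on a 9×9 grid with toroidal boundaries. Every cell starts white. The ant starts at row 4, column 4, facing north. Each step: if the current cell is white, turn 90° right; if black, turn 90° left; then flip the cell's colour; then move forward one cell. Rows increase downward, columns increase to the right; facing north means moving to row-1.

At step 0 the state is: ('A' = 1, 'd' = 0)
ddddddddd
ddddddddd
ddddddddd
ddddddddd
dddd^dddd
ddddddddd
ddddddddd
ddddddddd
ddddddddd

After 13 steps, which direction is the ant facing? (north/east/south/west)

[0] ddddddddd
ddddddddd
ddddddddd
ddddddddd
dddd^dddd
ddddddddd
ddddddddd
ddddddddd
ddddddddd
[1] ddddddddd
ddddddddd
ddddddddd
ddddddddd
ddddA>ddd
ddddddddd
ddddddddd
ddddddddd
ddddddddd
[2] ddddddddd
ddddddddd
ddddddddd
ddddddddd
ddddAAddd
dddddvddd
ddddddddd
ddddddddd
ddddddddd
[3] ddddddddd
ddddddddd
ddddddddd
ddddddddd
ddddAAddd
dddd<Addd
ddddddddd
ddddddddd
ddddddddd
[4] ddddddddd
ddddddddd
ddddddddd
ddddddddd
dddd^Addd
ddddAAddd
ddddddddd
ddddddddd
ddddddddd
[5] ddddddddd
ddddddddd
ddddddddd
ddddddddd
ddd<dAddd
ddddAAddd
ddddddddd
ddddddddd
ddddddddd
[6] ddddddddd
ddddddddd
ddddddddd
ddd^ddddd
dddAdAddd
ddddAAddd
ddddddddd
ddddddddd
ddddddddd
[7] ddddddddd
ddddddddd
ddddddddd
dddA>dddd
dddAdAddd
ddddAAddd
ddddddddd
ddddddddd
ddddddddd
[8] ddddddddd
ddddddddd
ddddddddd
dddAAdddd
dddAvAddd
ddddAAddd
ddddddddd
ddddddddd
ddddddddd
[9] ddddddddd
ddddddddd
ddddddddd
dddAAdddd
ddd<AAddd
ddddAAddd
ddddddddd
ddddddddd
ddddddddd
[10] ddddddddd
ddddddddd
ddddddddd
dddAAdddd
ddddAAddd
dddvAAddd
ddddddddd
ddddddddd
ddddddddd
[11] ddddddddd
ddddddddd
ddddddddd
dddAAdddd
ddddAAddd
dd<AAAddd
ddddddddd
ddddddddd
ddddddddd
[12] ddddddddd
ddddddddd
ddddddddd
dddAAdddd
dd^dAAddd
ddAAAAddd
ddddddddd
ddddddddd
ddddddddd
[13] ddddddddd
ddddddddd
ddddddddd
dddAAdddd
ddA>AAddd
ddAAAAddd
ddddddddd
ddddddddd
ddddddddd

east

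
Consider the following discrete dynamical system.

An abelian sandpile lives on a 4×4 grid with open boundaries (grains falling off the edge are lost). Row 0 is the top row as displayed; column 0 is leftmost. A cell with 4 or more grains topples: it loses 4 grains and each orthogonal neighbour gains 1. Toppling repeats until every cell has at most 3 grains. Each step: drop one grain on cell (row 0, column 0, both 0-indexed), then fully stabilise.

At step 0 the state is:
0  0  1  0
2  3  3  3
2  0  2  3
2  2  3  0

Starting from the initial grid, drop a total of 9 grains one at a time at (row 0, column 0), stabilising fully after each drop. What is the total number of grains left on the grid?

k=0  0  0  1  0
2  3  3  3
2  0  2  3
2  2  3  0
k=1  1  0  1  0
2  3  3  3
2  0  2  3
2  2  3  0
k=2  2  0  1  0
2  3  3  3
2  0  2  3
2  2  3  0
k=3  3  0  1  0
2  3  3  3
2  0  2  3
2  2  3  0
k=4  0  1  1  0
3  3  3  3
2  0  2  3
2  2  3  0
k=5  1  1  1  0
3  3  3  3
2  0  2  3
2  2  3  0
k=6  2  1  1  0
3  3  3  3
2  0  2  3
2  2  3  0
k=7  3  1  1  0
3  3  3  3
2  0  2  3
2  2  3  0
k=8  1  3  2  1
1  1  2  1
3  2  1  1
2  3  0  2
k=9  2  3  2  1
1  1  2  1
3  2  1  1
2  3  0  2

27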